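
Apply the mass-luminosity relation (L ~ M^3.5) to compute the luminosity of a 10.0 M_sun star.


L/L_sun = (M/M_sun)^3.5 = 10.0^3.5 = 3162.2777

3162.2777 L_sun


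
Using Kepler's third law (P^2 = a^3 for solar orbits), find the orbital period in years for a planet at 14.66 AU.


P = a^(3/2) = 14.66^1.5 = 56.1308

56.1308 years


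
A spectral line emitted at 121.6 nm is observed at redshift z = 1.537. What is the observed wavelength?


lam_obs = lam_emit * (1 + z) = 121.6 * (1 + 1.537) = 308.4992

308.4992 nm


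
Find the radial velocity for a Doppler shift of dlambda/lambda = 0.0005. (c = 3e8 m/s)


v = (dlambda/lambda) * c = 0.0005 * 3e8 = 150000.0

150000.0 m/s


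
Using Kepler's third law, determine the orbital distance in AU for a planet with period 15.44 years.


a = P^(2/3) = 15.44^(2/3) = 6.2006

6.2006 AU


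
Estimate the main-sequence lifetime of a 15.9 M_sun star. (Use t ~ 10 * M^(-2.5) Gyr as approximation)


t = 10 * M^(-2.5) = 10 * 15.9^(-2.5) = 0.0099

0.0099 Gyr


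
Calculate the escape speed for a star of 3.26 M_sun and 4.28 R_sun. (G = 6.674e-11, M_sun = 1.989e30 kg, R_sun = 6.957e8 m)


M = 3.26 * 1.989e30 kg = 6.48414e+30 kg; R = 4.28 * 6.957e8 m = 2.977596e+09 m. v_esc = sqrt(2GM/R) = sqrt(2 * 6.674e-11 * 6.48414e+30 / 2.977596e+09) = 539139.8139

539139.8139 m/s


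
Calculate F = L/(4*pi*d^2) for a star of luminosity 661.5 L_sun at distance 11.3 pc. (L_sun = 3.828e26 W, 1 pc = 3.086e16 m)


F = L / (4*pi*d^2) = 2.532e+29 / (4*pi*(3.487e+17)^2) = 1.657e-07

1.657e-07 W/m^2


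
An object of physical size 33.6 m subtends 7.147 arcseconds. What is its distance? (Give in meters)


D = size / theta_rad, theta_rad = 7.147 * pi/(180*3600) = 3.465e-05, D = 969707.2184

969707.2184 m


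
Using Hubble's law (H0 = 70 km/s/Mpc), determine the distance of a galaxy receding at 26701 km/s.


d = v / H0 = 26701 / 70 = 381.4429

381.4429 Mpc


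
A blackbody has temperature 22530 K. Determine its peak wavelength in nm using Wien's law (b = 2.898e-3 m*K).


lam_max = b / T = 2.898e-3 / 22530 = 1.286e-07 m = 128.6285 nm

128.6285 nm


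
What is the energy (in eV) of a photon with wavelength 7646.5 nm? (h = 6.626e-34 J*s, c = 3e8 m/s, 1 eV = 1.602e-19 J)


E = hc/lambda = 6.626e-34 * 3e8 / 7.647e-06 = 2.600e-20 J = 0.1623 eV

0.1623 eV


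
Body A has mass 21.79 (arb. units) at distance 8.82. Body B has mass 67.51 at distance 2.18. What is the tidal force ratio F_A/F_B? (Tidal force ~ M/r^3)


Ratio = (M1/r1^3) / (M2/r2^3) = (21.79/8.82^3) / (67.51/2.18^3) = 0.0049

0.0049


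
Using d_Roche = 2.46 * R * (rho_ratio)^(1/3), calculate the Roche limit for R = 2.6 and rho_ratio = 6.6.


d_Roche = 2.46 * 2.6 * 6.6^(1/3) = 11.9975

11.9975


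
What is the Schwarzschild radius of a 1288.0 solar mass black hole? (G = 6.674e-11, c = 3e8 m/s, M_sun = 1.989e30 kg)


M = 1288.0 * 1.989e30 kg = 2.561832e+33 kg. rs = 2GM/c^2 = 2 * 6.674e-11 * 2.561832e+33 / (3e8)^2 = 3.799e+06

3.799e+06 m


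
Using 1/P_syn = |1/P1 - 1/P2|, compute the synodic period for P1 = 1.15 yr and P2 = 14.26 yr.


1/P_syn = |1/P1 - 1/P2| = |1/1.15 - 1/14.26| => P_syn = 1.2509

1.2509 years


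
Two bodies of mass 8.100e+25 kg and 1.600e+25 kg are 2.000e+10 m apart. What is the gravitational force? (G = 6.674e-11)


F = G*m1*m2/r^2 = 6.674e-11 * 8.100e+25 * 1.600e+25 / (2.000e+10)^2 = 6.674e-11 * 1.296e+51 / 4.000e+20 = 2.162e+20

2.162e+20 N


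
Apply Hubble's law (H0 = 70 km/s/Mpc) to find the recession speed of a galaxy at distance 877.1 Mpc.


v = H0 * d = 70 * 877.1 = 61397.0

61397.0 km/s


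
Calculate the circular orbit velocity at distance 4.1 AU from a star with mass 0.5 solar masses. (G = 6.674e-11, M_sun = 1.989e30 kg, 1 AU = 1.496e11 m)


v = sqrt(GM/r) = sqrt(6.674e-11 * 9.945e+29 / 6.134e+11) = 10402.5011

10402.5011 m/s


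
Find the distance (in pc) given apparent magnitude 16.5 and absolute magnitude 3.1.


d = 10^((m - M + 5)/5) = 10^((16.5 - 3.1 + 5)/5) = 4786.3009

4786.3009 pc


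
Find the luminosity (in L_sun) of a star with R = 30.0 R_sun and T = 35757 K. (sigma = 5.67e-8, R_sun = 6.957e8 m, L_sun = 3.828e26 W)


R = 30.0 * 6.957e8 m = 2.0871e+10 m. L = 4*pi*R^2*sigma*T^4 = 4*pi*(2.0871e+10)^2 * 5.67e-8 * 35757^4 = 5.073687763e+32 W. L/L_sun = 5.073687763e+32 / 3.828e26 = 1.325e+06

1.325e+06 L_sun


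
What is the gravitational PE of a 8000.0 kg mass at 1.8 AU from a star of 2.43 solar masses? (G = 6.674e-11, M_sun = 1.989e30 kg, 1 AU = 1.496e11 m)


M = 2.43 * 1.989e30 kg = 4.83327e+30 kg; r = 1.8 AU * 1.496e11 m/AU = 2.6928e+11 m. U = -GM*m/r = -(6.674e-11 * 4.83327e+30 * 8000.0) / 2.6928e+11 = -9.583e+12

-9.583e+12 J


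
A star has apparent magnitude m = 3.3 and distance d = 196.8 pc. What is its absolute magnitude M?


M = m - 5*log10(d) + 5 = 3.3 - 5*log10(196.8) + 5 = -3.1701

-3.1701


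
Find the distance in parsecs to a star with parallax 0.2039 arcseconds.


d = 1/p = 1/0.2039 = 4.9044

4.9044 pc


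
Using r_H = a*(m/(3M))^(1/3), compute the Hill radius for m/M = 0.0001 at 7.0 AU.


r_H = a * (m/3M)^(1/3) = 7.0 * (0.0001/3)^(1/3) = 0.2253

0.2253 AU


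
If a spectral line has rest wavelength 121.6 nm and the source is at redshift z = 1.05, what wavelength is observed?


lam_obs = lam_emit * (1 + z) = 121.6 * (1 + 1.05) = 249.28

249.28 nm


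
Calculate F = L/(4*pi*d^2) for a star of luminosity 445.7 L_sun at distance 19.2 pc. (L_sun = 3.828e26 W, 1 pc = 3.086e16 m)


F = L / (4*pi*d^2) = 1.706e+29 / (4*pi*(5.925e+17)^2) = 3.867e-08

3.867e-08 W/m^2


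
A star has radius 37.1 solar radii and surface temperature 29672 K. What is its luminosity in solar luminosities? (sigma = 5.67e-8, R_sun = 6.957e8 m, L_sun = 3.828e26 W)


R = 37.1 * 6.957e8 m = 2.581047e+10 m. L = 4*pi*R^2*sigma*T^4 = 4*pi*(2.581047e+10)^2 * 5.67e-8 * 29672^4 = 3.679357861e+32 W. L/L_sun = 3.679357861e+32 / 3.828e26 = 961169.7651

961169.7651 L_sun


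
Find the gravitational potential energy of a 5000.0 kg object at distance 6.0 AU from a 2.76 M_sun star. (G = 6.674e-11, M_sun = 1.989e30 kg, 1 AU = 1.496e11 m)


M = 2.76 * 1.989e30 kg = 5.48964e+30 kg; r = 6.0 AU * 1.496e11 m/AU = 8.976e+11 m. U = -GM*m/r = -(6.674e-11 * 5.48964e+30 * 5000.0) / 8.976e+11 = -2.041e+12

-2.041e+12 J


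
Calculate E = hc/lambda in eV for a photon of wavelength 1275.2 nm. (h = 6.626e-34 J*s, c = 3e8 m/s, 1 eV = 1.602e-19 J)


E = hc/lambda = 6.626e-34 * 3e8 / 1.275e-06 = 1.559e-19 J = 0.973 eV

0.973 eV


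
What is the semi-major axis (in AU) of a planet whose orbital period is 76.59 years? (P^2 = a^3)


a = P^(2/3) = 76.59^(2/3) = 18.0349

18.0349 AU


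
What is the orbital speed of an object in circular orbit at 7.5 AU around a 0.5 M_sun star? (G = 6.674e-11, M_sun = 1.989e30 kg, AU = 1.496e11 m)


v = sqrt(GM/r) = sqrt(6.674e-11 * 9.945e+29 / 1.122e+12) = 7691.2879

7691.2879 m/s


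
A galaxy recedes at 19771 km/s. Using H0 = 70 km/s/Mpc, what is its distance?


d = v / H0 = 19771 / 70 = 282.4429

282.4429 Mpc


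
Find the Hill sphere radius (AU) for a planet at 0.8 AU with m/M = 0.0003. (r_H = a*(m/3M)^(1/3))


r_H = a * (m/3M)^(1/3) = 0.8 * (0.0003/3)^(1/3) = 0.0371

0.0371 AU


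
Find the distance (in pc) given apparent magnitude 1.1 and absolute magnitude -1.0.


d = 10^((m - M + 5)/5) = 10^((1.1 - -1.0 + 5)/5) = 26.3027

26.3027 pc


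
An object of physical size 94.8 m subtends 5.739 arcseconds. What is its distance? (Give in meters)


D = size / theta_rad, theta_rad = 5.739 * pi/(180*3600) = 2.782e-05, D = 3.407e+06

3.407e+06 m


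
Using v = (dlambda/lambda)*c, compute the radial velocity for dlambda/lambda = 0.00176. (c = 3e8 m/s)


v = (dlambda/lambda) * c = 0.00176 * 3e8 = 528000.0

528000.0 m/s


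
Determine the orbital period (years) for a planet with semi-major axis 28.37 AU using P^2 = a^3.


P = a^(3/2) = 28.37^1.5 = 151.1085

151.1085 years


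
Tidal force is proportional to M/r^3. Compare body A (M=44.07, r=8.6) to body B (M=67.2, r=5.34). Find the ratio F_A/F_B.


Ratio = (M1/r1^3) / (M2/r2^3) = (44.07/8.6^3) / (67.2/5.34^3) = 0.157

0.157


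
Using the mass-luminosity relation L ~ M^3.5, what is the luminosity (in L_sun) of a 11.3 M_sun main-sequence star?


L/L_sun = (M/M_sun)^3.5 = 11.3^3.5 = 4850.3665

4850.3665 L_sun


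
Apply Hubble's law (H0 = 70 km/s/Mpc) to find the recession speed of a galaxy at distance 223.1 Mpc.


v = H0 * d = 70 * 223.1 = 15617.0

15617.0 km/s


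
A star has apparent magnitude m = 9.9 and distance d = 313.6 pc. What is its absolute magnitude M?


M = m - 5*log10(d) + 5 = 9.9 - 5*log10(313.6) + 5 = 2.4181

2.4181


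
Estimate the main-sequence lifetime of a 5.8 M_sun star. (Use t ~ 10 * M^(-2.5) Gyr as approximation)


t = 10 * M^(-2.5) = 10 * 5.8^(-2.5) = 0.1234

0.1234 Gyr


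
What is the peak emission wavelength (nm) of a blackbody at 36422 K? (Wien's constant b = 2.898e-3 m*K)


lam_max = b / T = 2.898e-3 / 36422 = 7.957e-08 m = 79.5673 nm

79.5673 nm


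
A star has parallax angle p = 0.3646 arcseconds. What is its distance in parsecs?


d = 1/p = 1/0.3646 = 2.7427

2.7427 pc


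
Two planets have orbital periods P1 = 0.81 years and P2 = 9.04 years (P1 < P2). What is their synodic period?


1/P_syn = |1/P1 - 1/P2| = |1/0.81 - 1/9.04| => P_syn = 0.8897

0.8897 years


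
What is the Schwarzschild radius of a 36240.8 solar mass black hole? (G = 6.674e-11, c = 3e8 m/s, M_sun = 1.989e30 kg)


M = 36240.8 * 1.989e30 kg = 7.20829512e+34 kg. rs = 2GM/c^2 = 2 * 6.674e-11 * 7.20829512e+34 / (3e8)^2 = 1.069e+08

1.069e+08 m


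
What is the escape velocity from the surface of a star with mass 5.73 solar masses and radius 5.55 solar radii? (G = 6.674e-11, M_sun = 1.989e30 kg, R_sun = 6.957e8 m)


M = 5.73 * 1.989e30 kg = 1.139697e+31 kg; R = 5.55 * 6.957e8 m = 3.861135e+09 m. v_esc = sqrt(2GM/R) = sqrt(2 * 6.674e-11 * 1.139697e+31 / 3.861135e+09) = 627690.1424

627690.1424 m/s


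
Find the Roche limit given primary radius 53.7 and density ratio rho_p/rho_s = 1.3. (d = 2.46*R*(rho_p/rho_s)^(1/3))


d_Roche = 2.46 * 53.7 * 1.3^(1/3) = 144.1752

144.1752


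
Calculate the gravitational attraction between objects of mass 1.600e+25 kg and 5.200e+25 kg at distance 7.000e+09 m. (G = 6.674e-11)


F = G*m1*m2/r^2 = 6.674e-11 * 1.600e+25 * 5.200e+25 / (7.000e+09)^2 = 6.674e-11 * 8.320e+50 / 4.900e+19 = 1.133e+21

1.133e+21 N


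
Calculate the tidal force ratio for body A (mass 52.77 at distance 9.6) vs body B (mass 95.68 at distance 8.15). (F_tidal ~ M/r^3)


Ratio = (M1/r1^3) / (M2/r2^3) = (52.77/9.6^3) / (95.68/8.15^3) = 0.3375

0.3375


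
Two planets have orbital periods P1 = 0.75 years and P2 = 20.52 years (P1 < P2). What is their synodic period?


1/P_syn = |1/P1 - 1/P2| = |1/0.75 - 1/20.52| => P_syn = 0.7785

0.7785 years


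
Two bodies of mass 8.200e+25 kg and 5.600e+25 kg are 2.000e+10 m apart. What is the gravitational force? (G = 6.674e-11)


F = G*m1*m2/r^2 = 6.674e-11 * 8.200e+25 * 5.600e+25 / (2.000e+10)^2 = 6.674e-11 * 4.592e+51 / 4.000e+20 = 7.662e+20

7.662e+20 N


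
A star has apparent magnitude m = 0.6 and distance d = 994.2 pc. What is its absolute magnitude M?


M = m - 5*log10(d) + 5 = 0.6 - 5*log10(994.2) + 5 = -9.3874

-9.3874


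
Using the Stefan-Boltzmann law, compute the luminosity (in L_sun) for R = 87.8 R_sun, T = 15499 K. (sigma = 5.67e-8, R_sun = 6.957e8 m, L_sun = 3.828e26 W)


R = 87.8 * 6.957e8 m = 6.108246e+10 m. L = 4*pi*R^2*sigma*T^4 = 4*pi*(6.108246e+10)^2 * 5.67e-8 * 15499^4 = 1.534054096e+32 W. L/L_sun = 1.534054096e+32 / 3.828e26 = 400745.584

400745.584 L_sun


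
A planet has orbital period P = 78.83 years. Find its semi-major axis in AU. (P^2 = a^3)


a = P^(2/3) = 78.83^(2/3) = 18.3849

18.3849 AU


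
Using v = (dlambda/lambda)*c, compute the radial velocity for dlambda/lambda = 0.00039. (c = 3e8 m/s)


v = (dlambda/lambda) * c = 0.00039 * 3e8 = 117000.0

117000.0 m/s


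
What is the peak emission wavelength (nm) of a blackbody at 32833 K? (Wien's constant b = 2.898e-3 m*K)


lam_max = b / T = 2.898e-3 / 32833 = 8.826e-08 m = 88.2649 nm

88.2649 nm


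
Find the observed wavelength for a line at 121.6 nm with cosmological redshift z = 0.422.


lam_obs = lam_emit * (1 + z) = 121.6 * (1 + 0.422) = 172.9152

172.9152 nm


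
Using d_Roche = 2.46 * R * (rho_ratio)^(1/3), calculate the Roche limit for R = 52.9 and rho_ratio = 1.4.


d_Roche = 2.46 * 52.9 * 1.4^(1/3) = 145.5795

145.5795


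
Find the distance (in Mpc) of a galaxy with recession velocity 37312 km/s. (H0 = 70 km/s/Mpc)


d = v / H0 = 37312 / 70 = 533.0286

533.0286 Mpc


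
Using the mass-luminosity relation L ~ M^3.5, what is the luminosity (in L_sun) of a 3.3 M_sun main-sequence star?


L/L_sun = (M/M_sun)^3.5 = 3.3^3.5 = 65.2828

65.2828 L_sun


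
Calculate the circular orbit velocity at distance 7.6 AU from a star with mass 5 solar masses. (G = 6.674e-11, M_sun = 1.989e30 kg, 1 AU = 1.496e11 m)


v = sqrt(GM/r) = sqrt(6.674e-11 * 9.945e+30 / 1.137e+12) = 24161.4449

24161.4449 m/s


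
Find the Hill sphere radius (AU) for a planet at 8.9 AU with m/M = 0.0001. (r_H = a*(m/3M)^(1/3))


r_H = a * (m/3M)^(1/3) = 8.9 * (0.0001/3)^(1/3) = 0.2864

0.2864 AU


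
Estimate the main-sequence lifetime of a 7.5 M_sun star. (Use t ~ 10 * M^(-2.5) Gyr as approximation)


t = 10 * M^(-2.5) = 10 * 7.5^(-2.5) = 0.0649

0.0649 Gyr


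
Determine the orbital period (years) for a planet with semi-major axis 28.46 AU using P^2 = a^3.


P = a^(3/2) = 28.46^1.5 = 151.8282

151.8282 years


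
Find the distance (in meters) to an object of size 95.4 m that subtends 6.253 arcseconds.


D = size / theta_rad, theta_rad = 6.253 * pi/(180*3600) = 3.032e-05, D = 3.147e+06

3.147e+06 m


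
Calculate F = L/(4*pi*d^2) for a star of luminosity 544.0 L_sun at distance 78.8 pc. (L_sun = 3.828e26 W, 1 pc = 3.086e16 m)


F = L / (4*pi*d^2) = 2.082e+29 / (4*pi*(2.432e+18)^2) = 2.802e-09

2.802e-09 W/m^2


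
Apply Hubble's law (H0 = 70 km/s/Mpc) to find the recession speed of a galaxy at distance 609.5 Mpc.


v = H0 * d = 70 * 609.5 = 42665.0

42665.0 km/s


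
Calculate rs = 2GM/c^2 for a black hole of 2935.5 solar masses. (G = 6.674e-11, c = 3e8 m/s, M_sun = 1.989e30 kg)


M = 2935.5 * 1.989e30 kg = 5.8387095e+33 kg. rs = 2GM/c^2 = 2 * 6.674e-11 * 5.8387095e+33 / (3e8)^2 = 8.659e+06

8.659e+06 m


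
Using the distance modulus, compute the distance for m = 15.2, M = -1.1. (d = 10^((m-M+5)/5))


d = 10^((m - M + 5)/5) = 10^((15.2 - -1.1 + 5)/5) = 18197.0086

18197.0086 pc


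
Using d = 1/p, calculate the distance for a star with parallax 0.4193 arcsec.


d = 1/p = 1/0.4193 = 2.3849

2.3849 pc


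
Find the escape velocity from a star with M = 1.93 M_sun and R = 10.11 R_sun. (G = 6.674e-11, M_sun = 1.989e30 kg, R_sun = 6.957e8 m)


M = 1.93 * 1.989e30 kg = 3.83877e+30 kg; R = 10.11 * 6.957e8 m = 7.033527e+09 m. v_esc = sqrt(2GM/R) = sqrt(2 * 6.674e-11 * 3.83877e+30 / 7.033527e+09) = 269909.1239

269909.1239 m/s


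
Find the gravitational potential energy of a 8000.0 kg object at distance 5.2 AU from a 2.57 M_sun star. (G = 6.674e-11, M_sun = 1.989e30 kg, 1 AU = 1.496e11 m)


M = 2.57 * 1.989e30 kg = 5.11173e+30 kg; r = 5.2 AU * 1.496e11 m/AU = 7.7792e+11 m. U = -GM*m/r = -(6.674e-11 * 5.11173e+30 * 8000.0) / 7.7792e+11 = -3.508e+12

-3.508e+12 J


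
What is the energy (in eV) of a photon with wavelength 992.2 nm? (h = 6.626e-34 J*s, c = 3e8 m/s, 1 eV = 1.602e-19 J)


E = hc/lambda = 6.626e-34 * 3e8 / 9.922e-07 = 2.003e-19 J = 1.2506 eV

1.2506 eV


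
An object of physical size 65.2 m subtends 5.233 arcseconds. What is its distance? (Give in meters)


D = size / theta_rad, theta_rad = 5.233 * pi/(180*3600) = 2.537e-05, D = 2.570e+06

2.570e+06 m


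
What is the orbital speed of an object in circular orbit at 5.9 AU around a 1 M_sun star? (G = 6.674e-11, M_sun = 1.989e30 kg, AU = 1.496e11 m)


v = sqrt(GM/r) = sqrt(6.674e-11 * 1.989e+30 / 8.826e+11) = 12263.6201

12263.6201 m/s


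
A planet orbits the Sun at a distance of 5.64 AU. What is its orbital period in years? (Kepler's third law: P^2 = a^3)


P = a^(3/2) = 5.64^1.5 = 13.3943

13.3943 years


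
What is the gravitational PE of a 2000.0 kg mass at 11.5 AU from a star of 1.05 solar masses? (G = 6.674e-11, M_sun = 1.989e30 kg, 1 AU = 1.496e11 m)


M = 1.05 * 1.989e30 kg = 2.08845e+30 kg; r = 11.5 AU * 1.496e11 m/AU = 1.7204e+12 m. U = -GM*m/r = -(6.674e-11 * 2.08845e+30 * 2000.0) / 1.7204e+12 = -1.620e+11

-1.620e+11 J


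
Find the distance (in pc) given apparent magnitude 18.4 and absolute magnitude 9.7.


d = 10^((m - M + 5)/5) = 10^((18.4 - 9.7 + 5)/5) = 549.5409

549.5409 pc


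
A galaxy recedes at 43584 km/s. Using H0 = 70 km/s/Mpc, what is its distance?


d = v / H0 = 43584 / 70 = 622.6286

622.6286 Mpc


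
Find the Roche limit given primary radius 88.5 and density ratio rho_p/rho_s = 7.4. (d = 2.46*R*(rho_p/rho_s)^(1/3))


d_Roche = 2.46 * 88.5 * 7.4^(1/3) = 424.2504

424.2504


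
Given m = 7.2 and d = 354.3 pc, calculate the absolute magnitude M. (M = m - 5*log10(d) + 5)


M = m - 5*log10(d) + 5 = 7.2 - 5*log10(354.3) + 5 = -0.5469

-0.5469


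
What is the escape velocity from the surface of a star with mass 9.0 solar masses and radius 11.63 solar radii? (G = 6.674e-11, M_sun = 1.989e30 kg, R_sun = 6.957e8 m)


M = 9.0 * 1.989e30 kg = 1.7901e+31 kg; R = 11.63 * 6.957e8 m = 8.090991e+09 m. v_esc = sqrt(2GM/R) = sqrt(2 * 6.674e-11 * 1.7901e+31 / 8.090991e+09) = 543432.8483

543432.8483 m/s


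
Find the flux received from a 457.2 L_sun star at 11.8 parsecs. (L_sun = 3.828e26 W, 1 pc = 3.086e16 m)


F = L / (4*pi*d^2) = 1.750e+29 / (4*pi*(3.641e+17)^2) = 1.050e-07

1.050e-07 W/m^2


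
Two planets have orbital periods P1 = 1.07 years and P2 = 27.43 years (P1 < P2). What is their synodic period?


1/P_syn = |1/P1 - 1/P2| = |1/1.07 - 1/27.43| => P_syn = 1.1134

1.1134 years


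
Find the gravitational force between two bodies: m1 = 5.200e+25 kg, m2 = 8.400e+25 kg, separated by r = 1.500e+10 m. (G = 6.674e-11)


F = G*m1*m2/r^2 = 6.674e-11 * 5.200e+25 * 8.400e+25 / (1.500e+10)^2 = 6.674e-11 * 4.368e+51 / 2.250e+20 = 1.296e+21

1.296e+21 N


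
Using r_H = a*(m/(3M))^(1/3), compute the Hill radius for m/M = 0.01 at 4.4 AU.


r_H = a * (m/3M)^(1/3) = 4.4 * (0.01/3)^(1/3) = 0.6573

0.6573 AU


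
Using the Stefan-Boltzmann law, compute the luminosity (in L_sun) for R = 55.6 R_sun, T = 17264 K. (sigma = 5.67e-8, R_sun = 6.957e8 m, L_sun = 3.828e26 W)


R = 55.6 * 6.957e8 m = 3.868092e+10 m. L = 4*pi*R^2*sigma*T^4 = 4*pi*(3.868092e+10)^2 * 5.67e-8 * 17264^4 = 9.470048913e+31 W. L/L_sun = 9.470048913e+31 / 3.828e26 = 247388.9476

247388.9476 L_sun


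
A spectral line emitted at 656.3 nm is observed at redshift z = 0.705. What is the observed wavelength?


lam_obs = lam_emit * (1 + z) = 656.3 * (1 + 0.705) = 1118.9915

1118.9915 nm


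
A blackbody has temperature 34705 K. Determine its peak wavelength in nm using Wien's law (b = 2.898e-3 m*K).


lam_max = b / T = 2.898e-3 / 34705 = 8.350e-08 m = 83.5038 nm

83.5038 nm


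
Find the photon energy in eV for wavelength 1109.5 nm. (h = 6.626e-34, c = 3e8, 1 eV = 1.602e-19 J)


E = hc/lambda = 6.626e-34 * 3e8 / 1.110e-06 = 1.792e-19 J = 1.1184 eV

1.1184 eV


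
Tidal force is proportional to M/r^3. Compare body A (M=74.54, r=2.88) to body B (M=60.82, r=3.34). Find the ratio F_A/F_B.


Ratio = (M1/r1^3) / (M2/r2^3) = (74.54/2.88^3) / (60.82/3.34^3) = 1.9116

1.9116


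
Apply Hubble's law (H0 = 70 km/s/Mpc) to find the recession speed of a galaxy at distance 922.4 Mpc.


v = H0 * d = 70 * 922.4 = 64568.0

64568.0 km/s


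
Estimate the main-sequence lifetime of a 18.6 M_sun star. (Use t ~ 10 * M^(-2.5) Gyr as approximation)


t = 10 * M^(-2.5) = 10 * 18.6^(-2.5) = 0.0067

0.0067 Gyr


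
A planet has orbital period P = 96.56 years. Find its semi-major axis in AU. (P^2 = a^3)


a = P^(2/3) = 96.56^(2/3) = 21.0474

21.0474 AU


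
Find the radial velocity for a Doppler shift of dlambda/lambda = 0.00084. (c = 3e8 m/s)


v = (dlambda/lambda) * c = 0.00084 * 3e8 = 252000.0

252000.0 m/s


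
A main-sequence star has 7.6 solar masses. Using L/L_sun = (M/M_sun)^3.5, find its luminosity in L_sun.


L/L_sun = (M/M_sun)^3.5 = 7.6^3.5 = 1210.1733

1210.1733 L_sun


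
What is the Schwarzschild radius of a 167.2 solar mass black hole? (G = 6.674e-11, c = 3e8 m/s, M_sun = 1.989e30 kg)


M = 167.2 * 1.989e30 kg = 3.325608e+32 kg. rs = 2GM/c^2 = 2 * 6.674e-11 * 3.325608e+32 / (3e8)^2 = 493224.6176

493224.6176 m


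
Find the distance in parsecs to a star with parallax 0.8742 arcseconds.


d = 1/p = 1/0.8742 = 1.1439

1.1439 pc


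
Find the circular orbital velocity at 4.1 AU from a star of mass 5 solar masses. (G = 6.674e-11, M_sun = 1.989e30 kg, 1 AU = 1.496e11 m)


v = sqrt(GM/r) = sqrt(6.674e-11 * 9.945e+30 / 6.134e+11) = 32895.5968

32895.5968 m/s


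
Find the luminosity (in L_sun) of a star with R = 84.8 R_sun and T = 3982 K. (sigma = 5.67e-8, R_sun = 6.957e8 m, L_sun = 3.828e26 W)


R = 84.8 * 6.957e8 m = 5.899536e+10 m. L = 4*pi*R^2*sigma*T^4 = 4*pi*(5.899536e+10)^2 * 5.67e-8 * 3982^4 = 6.234959789e+29 W. L/L_sun = 6.234959789e+29 / 3.828e26 = 1628.7774

1628.7774 L_sun


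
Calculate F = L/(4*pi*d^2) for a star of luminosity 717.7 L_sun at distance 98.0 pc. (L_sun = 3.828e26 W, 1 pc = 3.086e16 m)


F = L / (4*pi*d^2) = 2.747e+29 / (4*pi*(3.024e+18)^2) = 2.390e-09

2.390e-09 W/m^2


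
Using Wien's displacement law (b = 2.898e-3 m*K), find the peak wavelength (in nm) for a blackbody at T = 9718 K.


lam_max = b / T = 2.898e-3 / 9718 = 2.982e-07 m = 298.2095 nm

298.2095 nm


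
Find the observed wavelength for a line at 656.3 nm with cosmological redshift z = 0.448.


lam_obs = lam_emit * (1 + z) = 656.3 * (1 + 0.448) = 950.3224

950.3224 nm


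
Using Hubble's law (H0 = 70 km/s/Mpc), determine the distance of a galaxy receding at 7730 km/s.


d = v / H0 = 7730 / 70 = 110.4286

110.4286 Mpc


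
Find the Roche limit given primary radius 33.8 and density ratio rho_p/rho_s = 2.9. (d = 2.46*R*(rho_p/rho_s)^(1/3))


d_Roche = 2.46 * 33.8 * 2.9^(1/3) = 118.5726

118.5726


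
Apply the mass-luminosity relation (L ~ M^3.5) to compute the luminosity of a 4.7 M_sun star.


L/L_sun = (M/M_sun)^3.5 = 4.7^3.5 = 225.0829

225.0829 L_sun


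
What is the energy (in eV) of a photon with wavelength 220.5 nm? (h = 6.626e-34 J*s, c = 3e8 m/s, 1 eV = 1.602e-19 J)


E = hc/lambda = 6.626e-34 * 3e8 / 2.205e-07 = 9.015e-19 J = 5.6273 eV

5.6273 eV


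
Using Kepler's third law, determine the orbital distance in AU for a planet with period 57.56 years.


a = P^(2/3) = 57.56^(2/3) = 14.9078

14.9078 AU


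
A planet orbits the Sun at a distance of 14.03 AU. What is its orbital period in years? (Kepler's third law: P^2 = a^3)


P = a^(3/2) = 14.03^1.5 = 52.5517

52.5517 years


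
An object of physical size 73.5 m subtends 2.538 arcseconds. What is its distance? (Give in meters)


D = size / theta_rad, theta_rad = 2.538 * pi/(180*3600) = 1.230e-05, D = 5.973e+06

5.973e+06 m


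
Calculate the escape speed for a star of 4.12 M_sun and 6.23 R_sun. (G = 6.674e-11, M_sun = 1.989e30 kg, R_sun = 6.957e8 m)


M = 4.12 * 1.989e30 kg = 8.19468e+30 kg; R = 6.23 * 6.957e8 m = 4.334211e+09 m. v_esc = sqrt(2GM/R) = sqrt(2 * 6.674e-11 * 8.19468e+30 / 4.334211e+09) = 502364.6521

502364.6521 m/s


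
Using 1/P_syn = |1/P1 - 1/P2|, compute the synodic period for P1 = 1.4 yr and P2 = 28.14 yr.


1/P_syn = |1/P1 - 1/P2| = |1/1.4 - 1/28.14| => P_syn = 1.4733

1.4733 years


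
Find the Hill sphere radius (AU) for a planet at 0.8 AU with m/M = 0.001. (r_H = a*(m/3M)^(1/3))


r_H = a * (m/3M)^(1/3) = 0.8 * (0.001/3)^(1/3) = 0.0555

0.0555 AU


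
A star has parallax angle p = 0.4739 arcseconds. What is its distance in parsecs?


d = 1/p = 1/0.4739 = 2.1101

2.1101 pc


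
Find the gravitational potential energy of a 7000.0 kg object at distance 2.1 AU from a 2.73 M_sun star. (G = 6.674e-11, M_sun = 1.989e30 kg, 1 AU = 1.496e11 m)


M = 2.73 * 1.989e30 kg = 5.42997e+30 kg; r = 2.1 AU * 1.496e11 m/AU = 3.1416e+11 m. U = -GM*m/r = -(6.674e-11 * 5.42997e+30 * 7000.0) / 3.1416e+11 = -8.075e+12

-8.075e+12 J


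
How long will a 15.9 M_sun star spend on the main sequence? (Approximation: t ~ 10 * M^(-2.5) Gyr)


t = 10 * M^(-2.5) = 10 * 15.9^(-2.5) = 0.0099

0.0099 Gyr


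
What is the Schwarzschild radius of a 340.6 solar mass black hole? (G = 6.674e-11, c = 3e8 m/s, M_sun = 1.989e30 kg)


M = 340.6 * 1.989e30 kg = 6.774534e+32 kg. rs = 2GM/c^2 = 2 * 6.674e-11 * 6.774534e+32 / (3e8)^2 = 1.005e+06

1.005e+06 m


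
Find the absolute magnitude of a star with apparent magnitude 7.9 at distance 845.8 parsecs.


M = m - 5*log10(d) + 5 = 7.9 - 5*log10(845.8) + 5 = -1.7363

-1.7363


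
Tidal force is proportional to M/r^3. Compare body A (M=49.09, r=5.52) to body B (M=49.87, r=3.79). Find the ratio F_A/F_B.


Ratio = (M1/r1^3) / (M2/r2^3) = (49.09/5.52^3) / (49.87/3.79^3) = 0.3186

0.3186


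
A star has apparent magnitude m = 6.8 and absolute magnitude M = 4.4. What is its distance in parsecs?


d = 10^((m - M + 5)/5) = 10^((6.8 - 4.4 + 5)/5) = 30.1995

30.1995 pc


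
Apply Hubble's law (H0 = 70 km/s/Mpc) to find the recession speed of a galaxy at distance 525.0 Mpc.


v = H0 * d = 70 * 525.0 = 36750.0

36750.0 km/s


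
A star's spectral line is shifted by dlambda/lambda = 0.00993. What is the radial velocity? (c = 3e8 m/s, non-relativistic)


v = (dlambda/lambda) * c = 0.00993 * 3e8 = 2.979e+06

2.979e+06 m/s


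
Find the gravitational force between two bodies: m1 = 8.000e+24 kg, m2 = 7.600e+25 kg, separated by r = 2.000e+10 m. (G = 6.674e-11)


F = G*m1*m2/r^2 = 6.674e-11 * 8.000e+24 * 7.600e+25 / (2.000e+10)^2 = 6.674e-11 * 6.080e+50 / 4.000e+20 = 1.014e+20

1.014e+20 N


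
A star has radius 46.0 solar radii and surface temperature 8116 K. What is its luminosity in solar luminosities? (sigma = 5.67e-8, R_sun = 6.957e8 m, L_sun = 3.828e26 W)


R = 46.0 * 6.957e8 m = 3.20022e+10 m. L = 4*pi*R^2*sigma*T^4 = 4*pi*(3.20022e+10)^2 * 5.67e-8 * 8116^4 = 3.166071704e+30 W. L/L_sun = 3.166071704e+30 / 3.828e26 = 8270.8247

8270.8247 L_sun


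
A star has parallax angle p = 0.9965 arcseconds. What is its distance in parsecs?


d = 1/p = 1/0.9965 = 1.0035

1.0035 pc


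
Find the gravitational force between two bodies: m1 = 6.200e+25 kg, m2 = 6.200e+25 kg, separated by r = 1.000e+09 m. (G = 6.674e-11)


F = G*m1*m2/r^2 = 6.674e-11 * 6.200e+25 * 6.200e+25 / (1.000e+09)^2 = 6.674e-11 * 3.844e+51 / 1.000e+18 = 2.565e+23

2.565e+23 N


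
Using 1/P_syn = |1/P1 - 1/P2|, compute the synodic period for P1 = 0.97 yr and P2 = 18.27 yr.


1/P_syn = |1/P1 - 1/P2| = |1/0.97 - 1/18.27| => P_syn = 1.0244

1.0244 years


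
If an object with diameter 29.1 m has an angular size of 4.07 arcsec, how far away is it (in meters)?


D = size / theta_rad, theta_rad = 4.07 * pi/(180*3600) = 1.973e-05, D = 1.475e+06

1.475e+06 m


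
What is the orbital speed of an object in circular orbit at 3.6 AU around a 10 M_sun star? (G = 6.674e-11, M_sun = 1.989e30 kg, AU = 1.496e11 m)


v = sqrt(GM/r) = sqrt(6.674e-11 * 1.989e+31 / 5.386e+11) = 49647.0497

49647.0497 m/s


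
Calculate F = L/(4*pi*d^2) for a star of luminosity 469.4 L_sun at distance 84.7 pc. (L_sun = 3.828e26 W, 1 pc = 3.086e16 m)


F = L / (4*pi*d^2) = 1.797e+29 / (4*pi*(2.614e+18)^2) = 2.093e-09

2.093e-09 W/m^2


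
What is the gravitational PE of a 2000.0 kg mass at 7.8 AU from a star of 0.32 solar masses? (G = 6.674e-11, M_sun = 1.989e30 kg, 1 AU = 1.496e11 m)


M = 0.32 * 1.989e30 kg = 6.3648e+29 kg; r = 7.8 AU * 1.496e11 m/AU = 1.16688e+12 m. U = -GM*m/r = -(6.674e-11 * 6.3648e+29 * 2000.0) / 1.16688e+12 = -7.281e+10

-7.281e+10 J


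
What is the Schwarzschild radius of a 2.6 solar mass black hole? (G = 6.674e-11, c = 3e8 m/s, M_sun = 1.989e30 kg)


M = 2.6 * 1.989e30 kg = 5.1714e+30 kg. rs = 2GM/c^2 = 2 * 6.674e-11 * 5.1714e+30 / (3e8)^2 = 7669.7608

7669.7608 m


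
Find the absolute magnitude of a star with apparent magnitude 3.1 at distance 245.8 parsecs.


M = m - 5*log10(d) + 5 = 3.1 - 5*log10(245.8) + 5 = -3.8529

-3.8529


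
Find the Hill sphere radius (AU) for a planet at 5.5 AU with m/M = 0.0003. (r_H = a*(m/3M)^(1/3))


r_H = a * (m/3M)^(1/3) = 5.5 * (0.0003/3)^(1/3) = 0.2553

0.2553 AU


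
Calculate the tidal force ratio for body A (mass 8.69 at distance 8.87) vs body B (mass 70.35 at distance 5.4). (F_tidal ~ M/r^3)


Ratio = (M1/r1^3) / (M2/r2^3) = (8.69/8.87^3) / (70.35/5.4^3) = 0.0279

0.0279


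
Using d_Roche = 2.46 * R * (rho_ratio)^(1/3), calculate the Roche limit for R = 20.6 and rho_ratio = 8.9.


d_Roche = 2.46 * 20.6 * 8.9^(1/3) = 105.0185

105.0185


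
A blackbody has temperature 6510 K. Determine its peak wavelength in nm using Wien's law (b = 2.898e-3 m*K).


lam_max = b / T = 2.898e-3 / 6510 = 4.452e-07 m = 445.1613 nm

445.1613 nm


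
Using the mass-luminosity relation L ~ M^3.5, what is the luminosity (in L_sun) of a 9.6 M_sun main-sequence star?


L/L_sun = (M/M_sun)^3.5 = 9.6^3.5 = 2741.2542

2741.2542 L_sun


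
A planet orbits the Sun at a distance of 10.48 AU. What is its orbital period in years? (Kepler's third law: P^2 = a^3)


P = a^(3/2) = 10.48^1.5 = 33.9267

33.9267 years


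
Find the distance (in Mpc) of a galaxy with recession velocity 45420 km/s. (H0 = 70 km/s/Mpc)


d = v / H0 = 45420 / 70 = 648.8571

648.8571 Mpc


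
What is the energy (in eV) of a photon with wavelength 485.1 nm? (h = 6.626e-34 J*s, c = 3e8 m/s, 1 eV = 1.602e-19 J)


E = hc/lambda = 6.626e-34 * 3e8 / 4.851e-07 = 4.098e-19 J = 2.5579 eV

2.5579 eV


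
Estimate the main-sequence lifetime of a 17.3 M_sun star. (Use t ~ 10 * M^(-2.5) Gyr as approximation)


t = 10 * M^(-2.5) = 10 * 17.3^(-2.5) = 0.008

0.008 Gyr


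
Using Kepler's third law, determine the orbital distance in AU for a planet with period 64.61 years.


a = P^(2/3) = 64.61^(2/3) = 16.1015

16.1015 AU


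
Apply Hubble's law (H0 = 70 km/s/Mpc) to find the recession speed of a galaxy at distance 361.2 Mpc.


v = H0 * d = 70 * 361.2 = 25284.0

25284.0 km/s


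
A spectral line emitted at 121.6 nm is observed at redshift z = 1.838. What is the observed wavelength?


lam_obs = lam_emit * (1 + z) = 121.6 * (1 + 1.838) = 345.1008

345.1008 nm


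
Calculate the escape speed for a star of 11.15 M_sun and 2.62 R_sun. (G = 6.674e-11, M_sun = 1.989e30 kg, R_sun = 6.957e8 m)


M = 11.15 * 1.989e30 kg = 2.217735e+31 kg; R = 2.62 * 6.957e8 m = 1.822734e+09 m. v_esc = sqrt(2GM/R) = sqrt(2 * 6.674e-11 * 2.217735e+31 / 1.822734e+09) = 1.274e+06

1.274e+06 m/s


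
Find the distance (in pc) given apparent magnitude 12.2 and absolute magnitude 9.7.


d = 10^((m - M + 5)/5) = 10^((12.2 - 9.7 + 5)/5) = 31.6228

31.6228 pc


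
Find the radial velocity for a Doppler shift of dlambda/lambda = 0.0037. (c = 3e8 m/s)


v = (dlambda/lambda) * c = 0.0037 * 3e8 = 1.110e+06

1.110e+06 m/s


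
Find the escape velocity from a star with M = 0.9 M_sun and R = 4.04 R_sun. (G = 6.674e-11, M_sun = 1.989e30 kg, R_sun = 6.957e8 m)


M = 0.9 * 1.989e30 kg = 1.7901e+30 kg; R = 4.04 * 6.957e8 m = 2.810628e+09 m. v_esc = sqrt(2GM/R) = sqrt(2 * 6.674e-11 * 1.7901e+30 / 2.810628e+09) = 291571.4932

291571.4932 m/s


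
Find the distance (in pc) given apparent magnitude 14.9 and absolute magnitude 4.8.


d = 10^((m - M + 5)/5) = 10^((14.9 - 4.8 + 5)/5) = 1047.1285

1047.1285 pc


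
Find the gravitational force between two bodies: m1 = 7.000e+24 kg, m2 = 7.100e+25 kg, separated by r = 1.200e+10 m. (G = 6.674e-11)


F = G*m1*m2/r^2 = 6.674e-11 * 7.000e+24 * 7.100e+25 / (1.200e+10)^2 = 6.674e-11 * 4.970e+50 / 1.440e+20 = 2.303e+20

2.303e+20 N


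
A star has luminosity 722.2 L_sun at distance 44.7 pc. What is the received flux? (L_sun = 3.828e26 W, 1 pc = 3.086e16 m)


F = L / (4*pi*d^2) = 2.765e+29 / (4*pi*(1.379e+18)^2) = 1.156e-08

1.156e-08 W/m^2


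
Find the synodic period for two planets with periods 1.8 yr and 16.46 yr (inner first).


1/P_syn = |1/P1 - 1/P2| = |1/1.8 - 1/16.46| => P_syn = 2.021

2.021 years


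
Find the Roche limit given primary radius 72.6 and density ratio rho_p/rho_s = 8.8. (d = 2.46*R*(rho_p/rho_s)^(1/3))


d_Roche = 2.46 * 72.6 * 8.8^(1/3) = 368.7222

368.7222


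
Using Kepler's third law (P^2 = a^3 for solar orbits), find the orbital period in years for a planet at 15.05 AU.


P = a^(3/2) = 15.05^1.5 = 58.3855

58.3855 years


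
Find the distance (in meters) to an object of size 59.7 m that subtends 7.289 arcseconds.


D = size / theta_rad, theta_rad = 7.289 * pi/(180*3600) = 3.534e-05, D = 1.689e+06

1.689e+06 m


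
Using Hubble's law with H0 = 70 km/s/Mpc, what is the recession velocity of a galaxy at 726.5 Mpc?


v = H0 * d = 70 * 726.5 = 50855.0

50855.0 km/s


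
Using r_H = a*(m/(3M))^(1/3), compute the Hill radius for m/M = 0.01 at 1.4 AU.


r_H = a * (m/3M)^(1/3) = 1.4 * (0.01/3)^(1/3) = 0.2091

0.2091 AU


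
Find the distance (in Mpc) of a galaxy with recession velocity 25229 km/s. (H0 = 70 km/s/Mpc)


d = v / H0 = 25229 / 70 = 360.4143

360.4143 Mpc


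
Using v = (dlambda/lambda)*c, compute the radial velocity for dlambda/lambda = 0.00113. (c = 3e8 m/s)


v = (dlambda/lambda) * c = 0.00113 * 3e8 = 339000.0

339000.0 m/s


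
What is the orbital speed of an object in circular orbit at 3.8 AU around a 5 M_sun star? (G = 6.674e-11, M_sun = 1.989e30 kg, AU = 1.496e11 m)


v = sqrt(GM/r) = sqrt(6.674e-11 * 9.945e+30 / 5.685e+11) = 34169.443

34169.443 m/s


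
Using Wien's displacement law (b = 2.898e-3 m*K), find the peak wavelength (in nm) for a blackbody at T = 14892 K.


lam_max = b / T = 2.898e-3 / 14892 = 1.946e-07 m = 194.6011 nm

194.6011 nm


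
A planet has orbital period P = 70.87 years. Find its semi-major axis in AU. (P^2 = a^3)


a = P^(2/3) = 70.87^(2/3) = 17.1254

17.1254 AU


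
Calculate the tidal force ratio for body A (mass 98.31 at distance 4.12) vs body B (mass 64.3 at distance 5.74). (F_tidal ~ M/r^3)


Ratio = (M1/r1^3) / (M2/r2^3) = (98.31/4.12^3) / (64.3/5.74^3) = 4.1346

4.1346


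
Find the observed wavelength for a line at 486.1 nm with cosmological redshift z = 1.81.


lam_obs = lam_emit * (1 + z) = 486.1 * (1 + 1.81) = 1365.941

1365.941 nm


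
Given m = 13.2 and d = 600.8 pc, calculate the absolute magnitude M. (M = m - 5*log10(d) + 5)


M = m - 5*log10(d) + 5 = 13.2 - 5*log10(600.8) + 5 = 4.3064

4.3064


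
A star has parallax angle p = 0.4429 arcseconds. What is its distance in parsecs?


d = 1/p = 1/0.4429 = 2.2578

2.2578 pc


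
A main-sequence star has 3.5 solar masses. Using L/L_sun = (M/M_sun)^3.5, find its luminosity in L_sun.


L/L_sun = (M/M_sun)^3.5 = 3.5^3.5 = 80.2118

80.2118 L_sun


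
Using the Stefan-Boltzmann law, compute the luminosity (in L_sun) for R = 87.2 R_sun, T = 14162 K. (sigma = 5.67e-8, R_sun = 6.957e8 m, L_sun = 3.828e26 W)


R = 87.2 * 6.957e8 m = 6.066504e+10 m. L = 4*pi*R^2*sigma*T^4 = 4*pi*(6.066504e+10)^2 * 5.67e-8 * 14162^4 = 1.054795479e+32 W. L/L_sun = 1.054795479e+32 / 3.828e26 = 275547.4083

275547.4083 L_sun


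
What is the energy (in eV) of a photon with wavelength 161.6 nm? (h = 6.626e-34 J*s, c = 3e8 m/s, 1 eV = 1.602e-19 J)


E = hc/lambda = 6.626e-34 * 3e8 / 1.616e-07 = 1.230e-18 J = 7.6784 eV

7.6784 eV


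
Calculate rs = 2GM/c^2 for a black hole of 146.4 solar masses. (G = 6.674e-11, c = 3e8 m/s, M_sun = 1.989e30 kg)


M = 146.4 * 1.989e30 kg = 2.911896e+32 kg. rs = 2GM/c^2 = 2 * 6.674e-11 * 2.911896e+32 / (3e8)^2 = 431866.5312

431866.5312 m


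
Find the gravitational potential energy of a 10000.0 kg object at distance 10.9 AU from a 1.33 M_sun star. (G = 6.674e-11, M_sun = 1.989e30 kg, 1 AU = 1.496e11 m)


M = 1.33 * 1.989e30 kg = 2.64537e+30 kg; r = 10.9 AU * 1.496e11 m/AU = 1.63064e+12 m. U = -GM*m/r = -(6.674e-11 * 2.64537e+30 * 10000.0) / 1.63064e+12 = -1.083e+12

-1.083e+12 J


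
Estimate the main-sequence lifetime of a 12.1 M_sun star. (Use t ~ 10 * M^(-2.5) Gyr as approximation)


t = 10 * M^(-2.5) = 10 * 12.1^(-2.5) = 0.0196

0.0196 Gyr


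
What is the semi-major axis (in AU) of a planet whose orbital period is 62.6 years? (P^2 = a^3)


a = P^(2/3) = 62.6^(2/3) = 15.7658

15.7658 AU


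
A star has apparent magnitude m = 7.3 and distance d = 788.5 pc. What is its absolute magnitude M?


M = m - 5*log10(d) + 5 = 7.3 - 5*log10(788.5) + 5 = -2.184

-2.184


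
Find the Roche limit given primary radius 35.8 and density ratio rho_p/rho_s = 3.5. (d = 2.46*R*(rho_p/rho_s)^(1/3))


d_Roche = 2.46 * 35.8 * 3.5^(1/3) = 133.7132

133.7132


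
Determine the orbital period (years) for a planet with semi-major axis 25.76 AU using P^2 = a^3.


P = a^(3/2) = 25.76^1.5 = 130.7431

130.7431 years


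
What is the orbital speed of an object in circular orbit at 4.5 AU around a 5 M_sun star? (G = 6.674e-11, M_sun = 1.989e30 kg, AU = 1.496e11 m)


v = sqrt(GM/r) = sqrt(6.674e-11 * 9.945e+30 / 6.732e+11) = 31399.5512

31399.5512 m/s


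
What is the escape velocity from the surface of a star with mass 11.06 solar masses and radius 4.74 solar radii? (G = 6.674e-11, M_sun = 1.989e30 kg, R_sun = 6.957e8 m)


M = 11.06 * 1.989e30 kg = 2.199834e+31 kg; R = 4.74 * 6.957e8 m = 3.297618e+09 m. v_esc = sqrt(2GM/R) = sqrt(2 * 6.674e-11 * 2.199834e+31 / 3.297618e+09) = 943632.4812

943632.4812 m/s


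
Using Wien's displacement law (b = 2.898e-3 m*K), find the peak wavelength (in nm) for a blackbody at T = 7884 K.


lam_max = b / T = 2.898e-3 / 7884 = 3.676e-07 m = 367.5799 nm

367.5799 nm


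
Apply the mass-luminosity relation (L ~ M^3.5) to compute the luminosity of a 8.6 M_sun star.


L/L_sun = (M/M_sun)^3.5 = 8.6^3.5 = 1865.2823

1865.2823 L_sun


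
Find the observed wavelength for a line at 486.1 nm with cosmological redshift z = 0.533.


lam_obs = lam_emit * (1 + z) = 486.1 * (1 + 0.533) = 745.1913

745.1913 nm


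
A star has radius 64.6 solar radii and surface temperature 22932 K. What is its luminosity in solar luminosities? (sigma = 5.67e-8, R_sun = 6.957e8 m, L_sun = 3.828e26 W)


R = 64.6 * 6.957e8 m = 4.494222e+10 m. L = 4*pi*R^2*sigma*T^4 = 4*pi*(4.494222e+10)^2 * 5.67e-8 * 22932^4 = 3.979877438e+32 W. L/L_sun = 3.979877438e+32 / 3.828e26 = 1.040e+06

1.040e+06 L_sun


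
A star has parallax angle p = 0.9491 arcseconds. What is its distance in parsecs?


d = 1/p = 1/0.9491 = 1.0536

1.0536 pc


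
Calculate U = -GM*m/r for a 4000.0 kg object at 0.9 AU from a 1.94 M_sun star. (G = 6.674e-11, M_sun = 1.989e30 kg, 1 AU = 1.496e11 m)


M = 1.94 * 1.989e30 kg = 3.85866e+30 kg; r = 0.9 AU * 1.496e11 m/AU = 1.3464e+11 m. U = -GM*m/r = -(6.674e-11 * 3.85866e+30 * 4000.0) / 1.3464e+11 = -7.651e+12

-7.651e+12 J


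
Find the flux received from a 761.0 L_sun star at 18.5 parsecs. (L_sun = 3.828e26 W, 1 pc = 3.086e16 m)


F = L / (4*pi*d^2) = 2.913e+29 / (4*pi*(5.709e+17)^2) = 7.112e-08

7.112e-08 W/m^2


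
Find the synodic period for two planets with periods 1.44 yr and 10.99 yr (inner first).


1/P_syn = |1/P1 - 1/P2| = |1/1.44 - 1/10.99| => P_syn = 1.6571

1.6571 years
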